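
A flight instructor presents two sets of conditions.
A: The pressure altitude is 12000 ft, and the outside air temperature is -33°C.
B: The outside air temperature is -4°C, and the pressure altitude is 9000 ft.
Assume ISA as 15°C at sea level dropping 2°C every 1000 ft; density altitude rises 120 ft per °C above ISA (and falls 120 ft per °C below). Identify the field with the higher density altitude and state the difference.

A by 240 ft

A: ISA temp = -9°C, deviation -24°C, DA = 12000 + 120 × (-24) = 9120 ft.
B: ISA temp = -3°C, deviation -1°C, DA = 9000 + 120 × (-1) = 8880 ft.
A is higher by 9120 − 8880 = 240 ft.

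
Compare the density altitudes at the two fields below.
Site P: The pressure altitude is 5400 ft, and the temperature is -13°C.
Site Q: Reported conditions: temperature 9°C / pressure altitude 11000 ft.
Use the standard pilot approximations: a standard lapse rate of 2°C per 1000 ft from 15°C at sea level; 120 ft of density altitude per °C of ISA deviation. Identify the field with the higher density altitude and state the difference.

Site P: ISA temp = 4.2°C, deviation -17.2°C, DA = 5400 + 120 × (-17.2) = 3336 ft.
Site Q: ISA temp = -7°C, deviation +16°C, DA = 11000 + 120 × 16 = 12920 ft.
Site Q is higher by 12920 − 3336 = 9584 ft.

Site Q by 9584 ft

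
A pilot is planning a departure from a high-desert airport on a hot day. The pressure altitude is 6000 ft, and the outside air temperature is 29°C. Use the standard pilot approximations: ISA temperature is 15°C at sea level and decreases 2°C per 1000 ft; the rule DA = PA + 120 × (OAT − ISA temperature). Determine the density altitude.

9120 ft

ISA temperature at 6000 ft = 15 − 2 × (6000/1000) = 3°C.
ISA deviation = 29 − 3 = +26°C.
Density altitude = 6000 + 120 × (26) = 6000 + (+3120) = 9120 ft.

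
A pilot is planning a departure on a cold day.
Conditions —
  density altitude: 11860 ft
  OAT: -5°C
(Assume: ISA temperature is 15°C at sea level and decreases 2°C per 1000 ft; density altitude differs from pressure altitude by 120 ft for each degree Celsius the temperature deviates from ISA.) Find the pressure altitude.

DA = PA + 120 × (OAT − (15 − 2·PA/1000)) = PA + 120·OAT − 1800 + 0.24·PA = 1.24·PA + 120·OAT − 1800.
So 1.24·PA = 11860 − 120 × (-5) + 1800 = 14260.
PA = 14260 / 1.24 = 11500 ft.

11500 ft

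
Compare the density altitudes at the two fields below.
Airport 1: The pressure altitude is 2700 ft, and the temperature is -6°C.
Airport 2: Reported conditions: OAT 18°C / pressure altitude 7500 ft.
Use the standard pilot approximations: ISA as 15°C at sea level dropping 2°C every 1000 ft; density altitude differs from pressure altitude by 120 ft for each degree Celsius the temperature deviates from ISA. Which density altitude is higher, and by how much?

Airport 2 by 8832 ft

Airport 1: ISA temp = 9.6°C, deviation -15.6°C, DA = 2700 + 120 × (-15.6) = 828 ft.
Airport 2: ISA temp = 0°C, deviation +18°C, DA = 7500 + 120 × 18 = 9660 ft.
Airport 2 is higher by 9660 − 828 = 8832 ft.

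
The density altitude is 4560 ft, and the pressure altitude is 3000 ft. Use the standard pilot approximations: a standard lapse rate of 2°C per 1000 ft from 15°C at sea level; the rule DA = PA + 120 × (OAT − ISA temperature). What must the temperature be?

22°C

Density altitude − pressure altitude = 4560 − 3000 = +1560 ft.
At 120 ft/°C that is an ISA deviation of 1560/120 = +13°C.
ISA temperature at 3000 ft = 15 − 2 × (3000/1000) = 9°C.
OAT = ISA + deviation = 9 + (+13) = 22°C.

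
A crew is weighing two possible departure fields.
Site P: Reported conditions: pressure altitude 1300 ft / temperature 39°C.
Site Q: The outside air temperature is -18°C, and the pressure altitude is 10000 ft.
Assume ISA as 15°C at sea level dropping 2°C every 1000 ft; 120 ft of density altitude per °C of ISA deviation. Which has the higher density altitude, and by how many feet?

Site P: ISA temp = 12.4°C, deviation +26.6°C, DA = 1300 + 120 × 26.6 = 4492 ft.
Site Q: ISA temp = -5°C, deviation -13°C, DA = 10000 + 120 × (-13) = 8440 ft.
Site Q is higher by 8440 − 4492 = 3948 ft.

Site Q by 3948 ft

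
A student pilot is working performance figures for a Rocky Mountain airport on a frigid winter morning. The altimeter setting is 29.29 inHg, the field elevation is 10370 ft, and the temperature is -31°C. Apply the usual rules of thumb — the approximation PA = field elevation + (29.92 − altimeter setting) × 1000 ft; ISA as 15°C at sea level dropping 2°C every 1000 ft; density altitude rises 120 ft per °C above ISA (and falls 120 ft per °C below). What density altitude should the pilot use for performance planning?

Pressure altitude = 10370 + (29.92 − 29.29) × 1000 = 10370 + (+630) = 11000 ft.
ISA temperature at 11000 ft = 15 − 2 × (11000/1000) = -7°C.
ISA deviation = -31 − (-7) = -24°C.
Density altitude = 11000 + 120 × (-24) = 8120 ft.

8120 ft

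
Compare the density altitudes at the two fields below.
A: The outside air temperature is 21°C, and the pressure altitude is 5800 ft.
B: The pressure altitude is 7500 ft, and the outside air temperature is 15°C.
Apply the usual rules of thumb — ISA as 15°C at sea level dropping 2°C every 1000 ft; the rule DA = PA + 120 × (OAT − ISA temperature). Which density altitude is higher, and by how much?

B by 1388 ft

A: ISA temp = 3.4°C, deviation +17.6°C, DA = 5800 + 120 × 17.6 = 7912 ft.
B: ISA temp = 0°C, deviation +15°C, DA = 7500 + 120 × 15 = 9300 ft.
B is higher by 9300 − 7912 = 1388 ft.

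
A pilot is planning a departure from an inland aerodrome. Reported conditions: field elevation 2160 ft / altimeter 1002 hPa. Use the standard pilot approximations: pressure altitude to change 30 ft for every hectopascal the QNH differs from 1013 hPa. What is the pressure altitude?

2490 ft

Pressure correction = (1013 − 1002) × 30 = +330 ft.
Pressure altitude = 2160 + (+330) = 2490 ft.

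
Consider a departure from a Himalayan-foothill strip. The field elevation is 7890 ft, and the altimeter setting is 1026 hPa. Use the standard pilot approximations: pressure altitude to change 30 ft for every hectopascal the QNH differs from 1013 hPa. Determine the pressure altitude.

7500 ft

Pressure correction = (1013 − 1026) × 30 = -390 ft.
Pressure altitude = 7890 + (-390) = 7500 ft.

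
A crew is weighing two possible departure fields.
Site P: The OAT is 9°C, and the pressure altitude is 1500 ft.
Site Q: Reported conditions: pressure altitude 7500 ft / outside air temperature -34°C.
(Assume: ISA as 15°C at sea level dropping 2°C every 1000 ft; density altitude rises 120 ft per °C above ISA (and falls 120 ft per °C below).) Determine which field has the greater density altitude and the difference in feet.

Site Q by 2280 ft

Site P: ISA temp = 12°C, deviation -3°C, DA = 1500 + 120 × (-3) = 1140 ft.
Site Q: ISA temp = 0°C, deviation -34°C, DA = 7500 + 120 × (-34) = 3420 ft.
Site Q is higher by 3420 − 1140 = 2280 ft.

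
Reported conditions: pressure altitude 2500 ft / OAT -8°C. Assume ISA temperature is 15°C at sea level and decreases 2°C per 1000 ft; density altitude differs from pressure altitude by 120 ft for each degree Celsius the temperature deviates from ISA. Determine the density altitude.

ISA temperature at 2500 ft = 15 − 2 × (2500/1000) = 10°C.
ISA deviation = -8 − 10 = -18°C.
Density altitude = 2500 + 120 × (-18) = 2500 + (-2160) = 340 ft.

340 ft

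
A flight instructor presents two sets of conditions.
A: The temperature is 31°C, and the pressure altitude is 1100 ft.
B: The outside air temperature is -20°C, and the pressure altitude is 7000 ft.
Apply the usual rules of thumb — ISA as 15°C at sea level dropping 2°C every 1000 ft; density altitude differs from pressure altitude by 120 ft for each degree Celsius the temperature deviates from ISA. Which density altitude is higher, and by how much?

B by 1196 ft

A: ISA temp = 12.8°C, deviation +18.2°C, DA = 1100 + 120 × 18.2 = 3284 ft.
B: ISA temp = 1°C, deviation -21°C, DA = 7000 + 120 × (-21) = 4480 ft.
B is higher by 4480 − 3284 = 1196 ft.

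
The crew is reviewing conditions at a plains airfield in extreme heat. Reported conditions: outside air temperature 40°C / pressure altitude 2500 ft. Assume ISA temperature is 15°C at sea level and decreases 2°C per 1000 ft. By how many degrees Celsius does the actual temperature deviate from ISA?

ISA temperature at 2500 ft = 15 − 2 × (2500/1000) = 10°C.
Deviation = OAT − ISA = 40 − 10 = +30°C.

ISA+30°C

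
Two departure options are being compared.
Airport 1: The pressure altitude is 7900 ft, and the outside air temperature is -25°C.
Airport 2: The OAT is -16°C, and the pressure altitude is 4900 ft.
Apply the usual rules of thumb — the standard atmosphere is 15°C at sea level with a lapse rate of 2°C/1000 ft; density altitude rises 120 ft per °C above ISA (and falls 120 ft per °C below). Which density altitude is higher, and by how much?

Airport 1 by 2640 ft

Airport 1: ISA temp = -0.8°C, deviation -24.2°C, DA = 7900 + 120 × (-24.2) = 4996 ft.
Airport 2: ISA temp = 5.2°C, deviation -21.2°C, DA = 4900 + 120 × (-21.2) = 2356 ft.
Airport 1 is higher by 4996 − 2356 = 2640 ft.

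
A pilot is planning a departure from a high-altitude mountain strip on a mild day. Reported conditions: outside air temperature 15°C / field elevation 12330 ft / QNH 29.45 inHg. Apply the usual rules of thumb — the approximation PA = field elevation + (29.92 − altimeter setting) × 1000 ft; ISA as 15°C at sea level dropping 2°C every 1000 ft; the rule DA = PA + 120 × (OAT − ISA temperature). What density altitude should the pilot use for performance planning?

15872 ft

Pressure altitude = 12330 + (29.92 − 29.45) × 1000 = 12330 + (+470) = 12800 ft.
ISA temperature at 12800 ft = 15 − 2 × (12800/1000) = -10.6°C.
ISA deviation = 15 − (-10.6) = +25.6°C.
Density altitude = 12800 + 120 × (25.6) = 15872 ft.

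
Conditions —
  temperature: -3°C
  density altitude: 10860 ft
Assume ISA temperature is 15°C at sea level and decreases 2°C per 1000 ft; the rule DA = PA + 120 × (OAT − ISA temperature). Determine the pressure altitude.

DA = PA + 120 × (OAT − (15 − 2·PA/1000)) = PA + 120·OAT − 1800 + 0.24·PA = 1.24·PA + 120·OAT − 1800.
So 1.24·PA = 10860 − 120 × (-3) + 1800 = 13020.
PA = 13020 / 1.24 = 10500 ft.

10500 ft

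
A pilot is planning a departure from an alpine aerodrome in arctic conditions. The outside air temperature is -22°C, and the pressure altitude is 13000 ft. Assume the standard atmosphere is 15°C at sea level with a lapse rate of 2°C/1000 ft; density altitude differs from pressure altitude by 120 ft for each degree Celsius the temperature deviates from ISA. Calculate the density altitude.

ISA temperature at 13000 ft = 15 − 2 × (13000/1000) = -11°C.
ISA deviation = -22 − (-11) = -11°C.
Density altitude = 13000 + 120 × (-11) = 13000 + (-1320) = 11680 ft.

11680 ft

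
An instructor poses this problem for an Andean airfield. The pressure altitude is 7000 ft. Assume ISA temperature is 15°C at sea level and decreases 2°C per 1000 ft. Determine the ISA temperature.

ISA temperature = 15 − 2 × (7000/1000) = 15 − 14 = 1°C.

1°C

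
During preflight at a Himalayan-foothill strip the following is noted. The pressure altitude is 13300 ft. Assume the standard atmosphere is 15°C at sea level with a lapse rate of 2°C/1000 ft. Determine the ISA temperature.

ISA temperature = 15 − 2 × (13300/1000) = 15 − 26.6 = -11.6°C.

-11.6°C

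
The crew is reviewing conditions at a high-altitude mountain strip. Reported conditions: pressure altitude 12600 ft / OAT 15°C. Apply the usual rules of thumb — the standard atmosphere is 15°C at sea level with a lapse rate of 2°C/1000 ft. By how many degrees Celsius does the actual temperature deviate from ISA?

ISA temperature at 12600 ft = 15 − 2 × (12600/1000) = -10.2°C.
Deviation = OAT − ISA = 15 − (-10.2) = +25.2°C.

ISA+25.2°C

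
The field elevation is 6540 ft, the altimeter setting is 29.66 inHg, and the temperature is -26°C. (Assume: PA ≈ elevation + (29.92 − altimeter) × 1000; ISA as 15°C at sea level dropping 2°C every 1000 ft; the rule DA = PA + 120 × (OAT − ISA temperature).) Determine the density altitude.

Pressure altitude = 6540 + (29.92 − 29.66) × 1000 = 6540 + (+260) = 6800 ft.
ISA temperature at 6800 ft = 15 − 2 × (6800/1000) = 1.4°C.
ISA deviation = -26 − 1.4 = -27.4°C.
Density altitude = 6800 + 120 × (-27.4) = 3512 ft.

3512 ft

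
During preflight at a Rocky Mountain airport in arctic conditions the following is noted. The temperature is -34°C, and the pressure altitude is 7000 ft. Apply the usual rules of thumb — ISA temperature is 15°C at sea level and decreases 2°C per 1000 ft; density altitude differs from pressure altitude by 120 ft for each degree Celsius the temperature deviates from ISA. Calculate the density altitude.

2800 ft

ISA temperature at 7000 ft = 15 − 2 × (7000/1000) = 1°C.
ISA deviation = -34 − 1 = -35°C.
Density altitude = 7000 + 120 × (-35) = 7000 + (-4200) = 2800 ft.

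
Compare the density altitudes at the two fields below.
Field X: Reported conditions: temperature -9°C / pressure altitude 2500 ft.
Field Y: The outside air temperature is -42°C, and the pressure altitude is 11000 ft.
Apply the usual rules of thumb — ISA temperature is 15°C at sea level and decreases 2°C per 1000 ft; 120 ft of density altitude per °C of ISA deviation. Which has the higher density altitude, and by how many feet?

Field X: ISA temp = 10°C, deviation -19°C, DA = 2500 + 120 × (-19) = 220 ft.
Field Y: ISA temp = -7°C, deviation -35°C, DA = 11000 + 120 × (-35) = 6800 ft.
Field Y is higher by 6800 − 220 = 6580 ft.

Field Y by 6580 ft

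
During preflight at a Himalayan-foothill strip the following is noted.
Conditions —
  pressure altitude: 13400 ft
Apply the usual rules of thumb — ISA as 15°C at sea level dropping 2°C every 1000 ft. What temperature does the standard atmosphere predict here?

ISA temperature = 15 − 2 × (13400/1000) = 15 − 26.8 = -11.8°C.

-11.8°C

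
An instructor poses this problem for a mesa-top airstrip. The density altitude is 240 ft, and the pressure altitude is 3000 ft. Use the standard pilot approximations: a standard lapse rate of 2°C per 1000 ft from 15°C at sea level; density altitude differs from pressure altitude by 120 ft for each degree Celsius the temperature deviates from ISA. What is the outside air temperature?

-14°C

Density altitude − pressure altitude = 240 − 3000 = -2760 ft.
At 120 ft/°C that is an ISA deviation of -2760/120 = -23°C.
ISA temperature at 3000 ft = 15 − 2 × (3000/1000) = 9°C.
OAT = ISA + deviation = 9 + (-23) = -14°C.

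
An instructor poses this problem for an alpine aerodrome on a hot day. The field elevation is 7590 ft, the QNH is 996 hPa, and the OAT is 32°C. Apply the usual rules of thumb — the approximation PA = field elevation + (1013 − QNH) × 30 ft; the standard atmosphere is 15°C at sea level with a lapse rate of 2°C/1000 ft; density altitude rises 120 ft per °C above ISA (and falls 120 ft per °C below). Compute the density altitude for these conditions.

12084 ft

Pressure altitude = 7590 + (1013 − 996) × 30 = 7590 + (+510) = 8100 ft.
ISA temperature at 8100 ft = 15 − 2 × (8100/1000) = -1.2°C.
ISA deviation = 32 − (-1.2) = +33.2°C.
Density altitude = 8100 + 120 × (33.2) = 12084 ft.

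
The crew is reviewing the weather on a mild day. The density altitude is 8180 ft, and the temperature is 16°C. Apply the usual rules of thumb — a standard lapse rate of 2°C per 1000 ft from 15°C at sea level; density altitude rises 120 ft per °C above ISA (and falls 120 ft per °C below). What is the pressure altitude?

6500 ft

DA = PA + 120 × (OAT − (15 − 2·PA/1000)) = PA + 120·OAT − 1800 + 0.24·PA = 1.24·PA + 120·OAT − 1800.
So 1.24·PA = 8180 − 120 × 16 + 1800 = 8060.
PA = 8060 / 1.24 = 6500 ft.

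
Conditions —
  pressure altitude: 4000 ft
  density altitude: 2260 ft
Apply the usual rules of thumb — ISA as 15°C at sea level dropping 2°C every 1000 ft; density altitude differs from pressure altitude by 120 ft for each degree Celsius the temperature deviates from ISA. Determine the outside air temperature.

-7.5°C

Density altitude − pressure altitude = 2260 − 4000 = -1740 ft.
At 120 ft/°C that is an ISA deviation of -1740/120 = -14.5°C.
ISA temperature at 4000 ft = 15 − 2 × (4000/1000) = 7°C.
OAT = ISA + deviation = 7 + (-14.5) = -7.5°C.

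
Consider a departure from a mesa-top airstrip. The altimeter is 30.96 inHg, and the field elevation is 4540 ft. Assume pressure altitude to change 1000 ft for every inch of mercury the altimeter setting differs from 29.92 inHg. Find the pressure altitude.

3500 ft

Pressure correction = (29.92 − 30.96) × 1000 = -1040 ft.
Pressure altitude = 4540 + (-1040) = 3500 ft.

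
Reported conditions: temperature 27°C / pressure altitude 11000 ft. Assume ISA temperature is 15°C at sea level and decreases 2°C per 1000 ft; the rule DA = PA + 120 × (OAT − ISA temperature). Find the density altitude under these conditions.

15080 ft

ISA temperature at 11000 ft = 15 − 2 × (11000/1000) = -7°C.
ISA deviation = 27 − (-7) = +34°C.
Density altitude = 11000 + 120 × (34) = 11000 + (+4080) = 15080 ft.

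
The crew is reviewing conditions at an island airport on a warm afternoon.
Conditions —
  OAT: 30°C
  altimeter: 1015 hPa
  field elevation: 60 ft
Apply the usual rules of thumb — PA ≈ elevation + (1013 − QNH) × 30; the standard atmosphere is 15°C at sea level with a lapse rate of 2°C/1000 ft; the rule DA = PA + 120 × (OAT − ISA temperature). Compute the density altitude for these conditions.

Pressure altitude = 60 + (1013 − 1015) × 30 = 60 + (-60) = 0 ft.
ISA temperature at 0 ft = 15 − 2 × (0/1000) = 15°C.
ISA deviation = 30 − 15 = +15°C.
Density altitude = 0 + 120 × (15) = 1800 ft.

1800 ft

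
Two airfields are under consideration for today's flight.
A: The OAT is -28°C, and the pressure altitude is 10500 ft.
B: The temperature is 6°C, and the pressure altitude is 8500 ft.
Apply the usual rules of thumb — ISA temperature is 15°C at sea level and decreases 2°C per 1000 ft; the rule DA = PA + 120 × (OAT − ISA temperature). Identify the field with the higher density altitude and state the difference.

B by 1600 ft

A: ISA temp = -6°C, deviation -22°C, DA = 10500 + 120 × (-22) = 7860 ft.
B: ISA temp = -2°C, deviation +8°C, DA = 8500 + 120 × 8 = 9460 ft.
B is higher by 9460 − 7860 = 1600 ft.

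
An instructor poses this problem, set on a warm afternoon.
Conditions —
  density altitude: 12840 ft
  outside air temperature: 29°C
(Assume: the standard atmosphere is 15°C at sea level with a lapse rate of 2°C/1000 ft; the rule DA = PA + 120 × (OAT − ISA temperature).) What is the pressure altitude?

9000 ft

DA = PA + 120 × (OAT − (15 − 2·PA/1000)) = PA + 120·OAT − 1800 + 0.24·PA = 1.24·PA + 120·OAT − 1800.
So 1.24·PA = 12840 − 120 × 29 + 1800 = 11160.
PA = 11160 / 1.24 = 9000 ft.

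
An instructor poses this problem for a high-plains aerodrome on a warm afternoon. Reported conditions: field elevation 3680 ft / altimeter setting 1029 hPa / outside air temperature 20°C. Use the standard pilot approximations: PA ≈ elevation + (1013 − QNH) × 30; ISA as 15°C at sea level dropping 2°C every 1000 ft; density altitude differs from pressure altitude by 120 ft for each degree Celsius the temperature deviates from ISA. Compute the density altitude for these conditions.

Pressure altitude = 3680 + (1013 − 1029) × 30 = 3680 + (-480) = 3200 ft.
ISA temperature at 3200 ft = 15 − 2 × (3200/1000) = 8.6°C.
ISA deviation = 20 − 8.6 = +11.4°C.
Density altitude = 3200 + 120 × (11.4) = 4568 ft.

4568 ft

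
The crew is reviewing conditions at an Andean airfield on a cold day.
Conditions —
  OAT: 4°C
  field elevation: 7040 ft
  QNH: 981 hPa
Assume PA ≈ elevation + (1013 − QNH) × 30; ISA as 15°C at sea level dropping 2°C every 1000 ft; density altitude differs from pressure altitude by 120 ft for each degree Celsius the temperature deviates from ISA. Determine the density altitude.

8600 ft

Pressure altitude = 7040 + (1013 − 981) × 30 = 7040 + (+960) = 8000 ft.
ISA temperature at 8000 ft = 15 − 2 × (8000/1000) = -1°C.
ISA deviation = 4 − (-1) = +5°C.
Density altitude = 8000 + 120 × (5) = 8600 ft.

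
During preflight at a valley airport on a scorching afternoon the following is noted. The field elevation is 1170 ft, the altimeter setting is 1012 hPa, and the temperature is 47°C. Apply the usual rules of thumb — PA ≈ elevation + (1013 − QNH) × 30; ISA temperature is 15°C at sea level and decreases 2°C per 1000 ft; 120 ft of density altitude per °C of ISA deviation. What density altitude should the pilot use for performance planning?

Pressure altitude = 1170 + (1013 − 1012) × 30 = 1170 + (+30) = 1200 ft.
ISA temperature at 1200 ft = 15 − 2 × (1200/1000) = 12.6°C.
ISA deviation = 47 − 12.6 = +34.4°C.
Density altitude = 1200 + 120 × (34.4) = 5328 ft.

5328 ft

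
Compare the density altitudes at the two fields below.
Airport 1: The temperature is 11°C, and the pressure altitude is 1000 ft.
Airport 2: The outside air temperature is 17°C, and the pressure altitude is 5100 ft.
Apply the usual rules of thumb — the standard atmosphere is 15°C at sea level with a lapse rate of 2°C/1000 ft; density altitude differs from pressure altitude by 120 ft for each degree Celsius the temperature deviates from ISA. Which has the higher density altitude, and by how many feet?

Airport 2 by 5804 ft

Airport 1: ISA temp = 13°C, deviation -2°C, DA = 1000 + 120 × (-2) = 760 ft.
Airport 2: ISA temp = 4.8°C, deviation +12.2°C, DA = 5100 + 120 × 12.2 = 6564 ft.
Airport 2 is higher by 6564 − 760 = 5804 ft.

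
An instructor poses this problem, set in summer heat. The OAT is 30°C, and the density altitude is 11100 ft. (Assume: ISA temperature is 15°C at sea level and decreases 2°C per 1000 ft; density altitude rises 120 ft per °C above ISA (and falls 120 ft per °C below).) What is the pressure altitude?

DA = PA + 120 × (OAT − (15 − 2·PA/1000)) = PA + 120·OAT − 1800 + 0.24·PA = 1.24·PA + 120·OAT − 1800.
So 1.24·PA = 11100 − 120 × 30 + 1800 = 9300.
PA = 9300 / 1.24 = 7500 ft.

7500 ft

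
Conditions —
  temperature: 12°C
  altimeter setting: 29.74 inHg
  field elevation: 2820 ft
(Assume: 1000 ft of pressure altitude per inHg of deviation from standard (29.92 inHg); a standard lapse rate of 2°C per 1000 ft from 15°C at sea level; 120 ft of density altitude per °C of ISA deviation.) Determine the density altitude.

3360 ft

Pressure altitude = 2820 + (29.92 − 29.74) × 1000 = 2820 + (+180) = 3000 ft.
ISA temperature at 3000 ft = 15 − 2 × (3000/1000) = 9°C.
ISA deviation = 12 − 9 = +3°C.
Density altitude = 3000 + 120 × (3) = 3360 ft.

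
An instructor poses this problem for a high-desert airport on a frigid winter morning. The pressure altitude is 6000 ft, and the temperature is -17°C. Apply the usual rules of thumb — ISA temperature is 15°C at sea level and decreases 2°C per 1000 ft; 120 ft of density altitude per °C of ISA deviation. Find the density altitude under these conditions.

3600 ft

ISA temperature at 6000 ft = 15 − 2 × (6000/1000) = 3°C.
ISA deviation = -17 − 3 = -20°C.
Density altitude = 6000 + 120 × (-20) = 6000 + (-2400) = 3600 ft.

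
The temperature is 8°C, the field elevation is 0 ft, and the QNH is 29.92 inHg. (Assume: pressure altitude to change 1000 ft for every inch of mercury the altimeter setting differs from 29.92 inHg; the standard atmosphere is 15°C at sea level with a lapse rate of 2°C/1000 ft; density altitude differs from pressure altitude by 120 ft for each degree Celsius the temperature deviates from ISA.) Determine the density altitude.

Pressure altitude = 0 + (29.92 − 29.92) × 1000 = 0 + (0) = 0 ft.
ISA temperature at 0 ft = 15 − 2 × (0/1000) = 15°C.
ISA deviation = 8 − 15 = -7°C.
Density altitude = 0 + 120 × (-7) = -840 ft.

-840 ft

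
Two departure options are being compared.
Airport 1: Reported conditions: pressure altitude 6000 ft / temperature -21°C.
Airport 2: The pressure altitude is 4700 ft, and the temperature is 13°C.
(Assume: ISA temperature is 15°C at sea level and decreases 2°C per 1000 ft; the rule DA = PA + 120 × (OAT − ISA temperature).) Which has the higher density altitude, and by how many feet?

Airport 1: ISA temp = 3°C, deviation -24°C, DA = 6000 + 120 × (-24) = 3120 ft.
Airport 2: ISA temp = 5.6°C, deviation +7.4°C, DA = 4700 + 120 × 7.4 = 5588 ft.
Airport 2 is higher by 5588 − 3120 = 2468 ft.

Airport 2 by 2468 ft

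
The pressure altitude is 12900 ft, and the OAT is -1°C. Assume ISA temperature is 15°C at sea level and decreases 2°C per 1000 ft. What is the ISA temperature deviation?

ISA temperature at 12900 ft = 15 − 2 × (12900/1000) = -10.8°C.
Deviation = OAT − ISA = -1 − (-10.8) = +9.8°C.

ISA+9.8°C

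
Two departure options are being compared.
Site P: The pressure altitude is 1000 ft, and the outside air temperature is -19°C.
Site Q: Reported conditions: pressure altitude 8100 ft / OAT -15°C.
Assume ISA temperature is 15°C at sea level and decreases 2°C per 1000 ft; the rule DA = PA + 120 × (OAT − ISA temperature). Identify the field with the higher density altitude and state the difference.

Site P: ISA temp = 13°C, deviation -32°C, DA = 1000 + 120 × (-32) = -2840 ft.
Site Q: ISA temp = -1.2°C, deviation -13.8°C, DA = 8100 + 120 × (-13.8) = 6444 ft.
Site Q is higher by 6444 − (-2840) = 9284 ft.

Site Q by 9284 ft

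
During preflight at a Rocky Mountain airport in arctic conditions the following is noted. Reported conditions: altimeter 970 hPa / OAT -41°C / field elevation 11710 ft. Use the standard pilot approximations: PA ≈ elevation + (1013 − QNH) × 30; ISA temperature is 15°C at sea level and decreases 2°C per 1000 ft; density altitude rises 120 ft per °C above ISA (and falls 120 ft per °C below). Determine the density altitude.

9400 ft

Pressure altitude = 11710 + (1013 − 970) × 30 = 11710 + (+1290) = 13000 ft.
ISA temperature at 13000 ft = 15 − 2 × (13000/1000) = -11°C.
ISA deviation = -41 − (-11) = -30°C.
Density altitude = 13000 + 120 × (-30) = 9400 ft.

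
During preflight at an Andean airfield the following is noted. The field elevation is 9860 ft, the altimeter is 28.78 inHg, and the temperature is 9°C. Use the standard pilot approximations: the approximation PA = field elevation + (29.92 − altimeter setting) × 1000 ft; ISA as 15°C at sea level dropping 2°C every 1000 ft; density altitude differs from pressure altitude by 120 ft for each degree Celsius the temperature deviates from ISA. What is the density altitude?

12920 ft

Pressure altitude = 9860 + (29.92 − 28.78) × 1000 = 9860 + (+1140) = 11000 ft.
ISA temperature at 11000 ft = 15 − 2 × (11000/1000) = -7°C.
ISA deviation = 9 − (-7) = +16°C.
Density altitude = 11000 + 120 × (16) = 12920 ft.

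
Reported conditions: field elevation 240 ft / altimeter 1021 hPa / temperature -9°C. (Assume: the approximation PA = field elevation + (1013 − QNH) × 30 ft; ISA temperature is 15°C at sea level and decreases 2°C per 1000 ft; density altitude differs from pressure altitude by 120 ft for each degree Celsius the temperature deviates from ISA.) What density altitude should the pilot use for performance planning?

Pressure altitude = 240 + (1013 − 1021) × 30 = 240 + (-240) = 0 ft.
ISA temperature at 0 ft = 15 − 2 × (0/1000) = 15°C.
ISA deviation = -9 − 15 = -24°C.
Density altitude = 0 + 120 × (-24) = -2880 ft.

-2880 ft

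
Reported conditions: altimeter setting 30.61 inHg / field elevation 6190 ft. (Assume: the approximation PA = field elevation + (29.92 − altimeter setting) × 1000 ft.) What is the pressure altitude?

Pressure correction = (29.92 − 30.61) × 1000 = -690 ft.
Pressure altitude = 6190 + (-690) = 5500 ft.

5500 ft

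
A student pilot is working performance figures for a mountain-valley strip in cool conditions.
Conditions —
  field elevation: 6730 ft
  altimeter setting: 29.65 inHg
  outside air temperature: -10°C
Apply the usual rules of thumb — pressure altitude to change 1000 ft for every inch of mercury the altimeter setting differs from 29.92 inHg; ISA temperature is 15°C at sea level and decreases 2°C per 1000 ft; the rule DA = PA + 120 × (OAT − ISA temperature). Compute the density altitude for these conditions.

5680 ft

Pressure altitude = 6730 + (29.92 − 29.65) × 1000 = 6730 + (+270) = 7000 ft.
ISA temperature at 7000 ft = 15 − 2 × (7000/1000) = 1°C.
ISA deviation = -10 − 1 = -11°C.
Density altitude = 7000 + 120 × (-11) = 5680 ft.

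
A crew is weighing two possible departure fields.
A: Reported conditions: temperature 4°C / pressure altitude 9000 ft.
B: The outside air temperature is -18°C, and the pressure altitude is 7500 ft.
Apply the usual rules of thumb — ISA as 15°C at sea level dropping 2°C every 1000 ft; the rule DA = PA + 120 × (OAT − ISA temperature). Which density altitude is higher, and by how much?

A: ISA temp = -3°C, deviation +7°C, DA = 9000 + 120 × 7 = 9840 ft.
B: ISA temp = 0°C, deviation -18°C, DA = 7500 + 120 × (-18) = 5340 ft.
A is higher by 9840 − 5340 = 4500 ft.

A by 4500 ft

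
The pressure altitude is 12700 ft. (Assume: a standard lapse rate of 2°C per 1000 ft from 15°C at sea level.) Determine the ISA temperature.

ISA temperature = 15 − 2 × (12700/1000) = 15 − 25.4 = -10.4°C.

-10.4°C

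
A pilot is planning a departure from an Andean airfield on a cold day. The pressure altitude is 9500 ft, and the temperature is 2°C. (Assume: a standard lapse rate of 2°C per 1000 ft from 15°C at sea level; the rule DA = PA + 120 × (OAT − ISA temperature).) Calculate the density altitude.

ISA temperature at 9500 ft = 15 − 2 × (9500/1000) = -4°C.
ISA deviation = 2 − (-4) = +6°C.
Density altitude = 9500 + 120 × (6) = 9500 + (+720) = 10220 ft.

10220 ft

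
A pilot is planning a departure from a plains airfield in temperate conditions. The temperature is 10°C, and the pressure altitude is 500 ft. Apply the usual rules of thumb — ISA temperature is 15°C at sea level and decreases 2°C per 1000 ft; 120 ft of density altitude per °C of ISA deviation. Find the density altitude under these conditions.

ISA temperature at 500 ft = 15 − 2 × (500/1000) = 14°C.
ISA deviation = 10 − 14 = -4°C.
Density altitude = 500 + 120 × (-4) = 500 + (-480) = 20 ft.

20 ft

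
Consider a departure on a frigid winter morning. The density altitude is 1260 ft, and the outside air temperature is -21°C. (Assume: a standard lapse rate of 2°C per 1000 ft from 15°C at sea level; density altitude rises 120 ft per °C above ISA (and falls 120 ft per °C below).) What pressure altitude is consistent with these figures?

4500 ft

DA = PA + 120 × (OAT − (15 − 2·PA/1000)) = PA + 120·OAT − 1800 + 0.24·PA = 1.24·PA + 120·OAT − 1800.
So 1.24·PA = 1260 − 120 × (-21) + 1800 = 5580.
PA = 5580 / 1.24 = 4500 ft.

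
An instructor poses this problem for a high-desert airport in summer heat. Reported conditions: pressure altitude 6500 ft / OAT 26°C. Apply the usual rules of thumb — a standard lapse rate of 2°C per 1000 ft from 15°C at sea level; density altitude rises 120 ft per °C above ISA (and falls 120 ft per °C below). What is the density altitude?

ISA temperature at 6500 ft = 15 − 2 × (6500/1000) = 2°C.
ISA deviation = 26 − 2 = +24°C.
Density altitude = 6500 + 120 × (24) = 6500 + (+2880) = 9380 ft.

9380 ft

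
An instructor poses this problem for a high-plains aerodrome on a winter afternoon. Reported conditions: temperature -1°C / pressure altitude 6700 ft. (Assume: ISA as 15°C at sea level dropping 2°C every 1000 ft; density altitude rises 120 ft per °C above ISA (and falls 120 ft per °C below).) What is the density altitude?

6388 ft

ISA temperature at 6700 ft = 15 − 2 × (6700/1000) = 1.6°C.
ISA deviation = -1 − 1.6 = -2.6°C.
Density altitude = 6700 + 120 × (-2.6) = 6700 + (-312) = 6388 ft.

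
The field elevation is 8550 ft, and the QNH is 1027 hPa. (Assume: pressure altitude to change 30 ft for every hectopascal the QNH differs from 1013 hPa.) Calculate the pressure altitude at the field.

Pressure correction = (1013 − 1027) × 30 = -420 ft.
Pressure altitude = 8550 + (-420) = 8130 ft.

8130 ft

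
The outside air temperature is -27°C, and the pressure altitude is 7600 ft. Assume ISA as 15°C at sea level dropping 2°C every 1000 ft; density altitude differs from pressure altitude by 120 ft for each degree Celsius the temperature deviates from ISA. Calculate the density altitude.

ISA temperature at 7600 ft = 15 − 2 × (7600/1000) = -0.2°C.
ISA deviation = -27 − (-0.2) = -26.8°C.
Density altitude = 7600 + 120 × (-26.8) = 7600 + (-3216) = 4384 ft.

4384 ft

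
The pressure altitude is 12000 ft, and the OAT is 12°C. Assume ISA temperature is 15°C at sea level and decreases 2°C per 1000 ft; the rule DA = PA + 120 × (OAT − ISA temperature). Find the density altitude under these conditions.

14520 ft

ISA temperature at 12000 ft = 15 − 2 × (12000/1000) = -9°C.
ISA deviation = 12 − (-9) = +21°C.
Density altitude = 12000 + 120 × (21) = 12000 + (+2520) = 14520 ft.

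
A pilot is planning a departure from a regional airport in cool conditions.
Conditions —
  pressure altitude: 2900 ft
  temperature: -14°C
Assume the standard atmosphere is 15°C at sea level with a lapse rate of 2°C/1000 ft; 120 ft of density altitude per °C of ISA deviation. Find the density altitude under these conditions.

ISA temperature at 2900 ft = 15 − 2 × (2900/1000) = 9.2°C.
ISA deviation = -14 − 9.2 = -23.2°C.
Density altitude = 2900 + 120 × (-23.2) = 2900 + (-2784) = 116 ft.

116 ft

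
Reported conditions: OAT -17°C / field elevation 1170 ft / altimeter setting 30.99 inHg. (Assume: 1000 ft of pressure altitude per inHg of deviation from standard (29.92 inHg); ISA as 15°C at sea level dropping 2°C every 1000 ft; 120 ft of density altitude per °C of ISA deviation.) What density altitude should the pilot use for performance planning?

-3716 ft

Pressure altitude = 1170 + (29.92 − 30.99) × 1000 = 1170 + (-1070) = 100 ft.
ISA temperature at 100 ft = 15 − 2 × (100/1000) = 14.8°C.
ISA deviation = -17 − 14.8 = -31.8°C.
Density altitude = 100 + 120 × (-31.8) = -3716 ft.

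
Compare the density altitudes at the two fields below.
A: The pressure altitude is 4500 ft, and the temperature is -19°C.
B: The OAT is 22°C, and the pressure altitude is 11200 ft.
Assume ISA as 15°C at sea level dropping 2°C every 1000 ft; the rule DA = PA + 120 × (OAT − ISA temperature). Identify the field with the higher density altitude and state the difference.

A: ISA temp = 6°C, deviation -25°C, DA = 4500 + 120 × (-25) = 1500 ft.
B: ISA temp = -7.4°C, deviation +29.4°C, DA = 11200 + 120 × 29.4 = 14728 ft.
B is higher by 14728 − 1500 = 13228 ft.

B by 13228 ft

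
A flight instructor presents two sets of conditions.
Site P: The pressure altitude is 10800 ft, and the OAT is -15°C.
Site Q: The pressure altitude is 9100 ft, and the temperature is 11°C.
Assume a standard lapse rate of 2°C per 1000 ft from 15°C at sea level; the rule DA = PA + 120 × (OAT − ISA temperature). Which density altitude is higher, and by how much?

Site P: ISA temp = -6.6°C, deviation -8.4°C, DA = 10800 + 120 × (-8.4) = 9792 ft.
Site Q: ISA temp = -3.2°C, deviation +14.2°C, DA = 9100 + 120 × 14.2 = 10804 ft.
Site Q is higher by 10804 − 9792 = 1012 ft.

Site Q by 1012 ft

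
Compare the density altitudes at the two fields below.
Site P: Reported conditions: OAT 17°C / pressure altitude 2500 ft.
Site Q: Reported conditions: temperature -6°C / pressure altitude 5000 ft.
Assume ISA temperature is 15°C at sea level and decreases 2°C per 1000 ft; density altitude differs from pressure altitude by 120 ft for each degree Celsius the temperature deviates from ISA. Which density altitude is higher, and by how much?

Site P: ISA temp = 10°C, deviation +7°C, DA = 2500 + 120 × 7 = 3340 ft.
Site Q: ISA temp = 5°C, deviation -11°C, DA = 5000 + 120 × (-11) = 3680 ft.
Site Q is higher by 3680 − 3340 = 340 ft.

Site Q by 340 ft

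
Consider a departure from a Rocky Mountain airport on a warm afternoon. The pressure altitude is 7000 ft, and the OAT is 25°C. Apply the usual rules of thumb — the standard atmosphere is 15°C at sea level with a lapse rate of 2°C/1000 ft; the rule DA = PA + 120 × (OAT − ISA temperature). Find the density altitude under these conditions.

9880 ft

ISA temperature at 7000 ft = 15 − 2 × (7000/1000) = 1°C.
ISA deviation = 25 − 1 = +24°C.
Density altitude = 7000 + 120 × (24) = 7000 + (+2880) = 9880 ft.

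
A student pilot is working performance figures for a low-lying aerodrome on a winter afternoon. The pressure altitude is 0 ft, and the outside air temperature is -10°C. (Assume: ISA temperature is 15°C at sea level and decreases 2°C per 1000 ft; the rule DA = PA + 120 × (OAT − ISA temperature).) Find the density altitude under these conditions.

-3000 ft

ISA temperature at 0 ft = 15 − 2 × (0/1000) = 15°C.
ISA deviation = -10 − 15 = -25°C.
Density altitude = 0 + 120 × (-25) = 0 + (-3000) = -3000 ft.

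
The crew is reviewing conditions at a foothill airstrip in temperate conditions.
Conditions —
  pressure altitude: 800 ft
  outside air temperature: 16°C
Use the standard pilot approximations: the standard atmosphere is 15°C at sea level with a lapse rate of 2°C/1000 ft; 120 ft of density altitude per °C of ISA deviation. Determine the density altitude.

ISA temperature at 800 ft = 15 − 2 × (800/1000) = 13.4°C.
ISA deviation = 16 − 13.4 = +2.6°C.
Density altitude = 800 + 120 × (2.6) = 800 + (+312) = 1112 ft.

1112 ft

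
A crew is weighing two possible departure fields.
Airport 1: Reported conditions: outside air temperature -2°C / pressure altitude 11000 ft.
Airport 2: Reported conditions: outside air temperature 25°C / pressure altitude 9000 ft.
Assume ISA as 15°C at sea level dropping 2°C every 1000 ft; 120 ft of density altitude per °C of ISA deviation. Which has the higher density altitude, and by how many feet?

Airport 2 by 760 ft

Airport 1: ISA temp = -7°C, deviation +5°C, DA = 11000 + 120 × 5 = 11600 ft.
Airport 2: ISA temp = -3°C, deviation +28°C, DA = 9000 + 120 × 28 = 12360 ft.
Airport 2 is higher by 12360 − 11600 = 760 ft.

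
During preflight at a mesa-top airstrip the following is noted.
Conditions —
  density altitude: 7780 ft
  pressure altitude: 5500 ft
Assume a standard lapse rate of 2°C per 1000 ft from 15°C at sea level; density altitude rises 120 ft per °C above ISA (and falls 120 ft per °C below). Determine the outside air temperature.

23°C

Density altitude − pressure altitude = 7780 − 5500 = +2280 ft.
At 120 ft/°C that is an ISA deviation of 2280/120 = +19°C.
ISA temperature at 5500 ft = 15 − 2 × (5500/1000) = 4°C.
OAT = ISA + deviation = 4 + (+19) = 23°C.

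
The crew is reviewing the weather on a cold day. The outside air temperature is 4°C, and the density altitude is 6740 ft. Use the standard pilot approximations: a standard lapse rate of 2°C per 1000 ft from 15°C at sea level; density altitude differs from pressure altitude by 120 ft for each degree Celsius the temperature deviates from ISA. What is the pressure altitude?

6500 ft

DA = PA + 120 × (OAT − (15 − 2·PA/1000)) = PA + 120·OAT − 1800 + 0.24·PA = 1.24·PA + 120·OAT − 1800.
So 1.24·PA = 6740 − 120 × 4 + 1800 = 8060.
PA = 8060 / 1.24 = 6500 ft.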